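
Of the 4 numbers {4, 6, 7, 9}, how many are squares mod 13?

2

(4/13) = +1 → QR.
(6/13) = -1 → non-residue.
(7/13) = -1 → non-residue.
(9/13) = +1 → QR.
Total quadratic residues among the 4: 2.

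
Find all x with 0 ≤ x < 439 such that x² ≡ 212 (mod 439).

71, 368

Since 439 ≡ 3 (mod 4), a square root of 212 is 212^((439+1)/4) = 212^110 mod 439.
Repeated squaring: 212^2≡166, 212^4≡338, 212^8≡104, 212^16≡280, 212^32≡258, 212^64≡275 (mod 439).
212^110 = 212^(64+32+8+4+2) ≡ 71 (mod 439).
Check: 71² = 5041 ≡ 212 (mod 439). The two roots are 71 and 368.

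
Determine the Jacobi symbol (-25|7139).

-1

First reduce: -25 ≡ 7114 (mod 7139).
Pull out 2: since 7139 ≡ 3 (mod 8), (2/7139) = -1.
Reciprocity: 3557 ≡ 1 and 7139 ≡ 3 (mod 4), so (3557/7139) = +(7139/3557).
Reduce top mod 3557: now compute (25/3557).
Reciprocity: 25 ≡ 1 and 3557 ≡ 1 (mod 4), so (25/3557) = +(3557/25).
Reduce top mod 25: now compute (7/25).
Reciprocity: 7 ≡ 3 and 25 ≡ 1 (mod 4), so (7/25) = +(25/7).
Reduce top mod 7: now compute (4/7).
Pull out 2^2: since 7 ≡ 7 (mod 8), (2/7) = +1, so (2/7)^2 = +1.
Reached (1/7) = 1. Collecting the sign flips along the way, the symbol is -1.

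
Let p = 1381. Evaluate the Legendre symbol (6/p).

Pull out 2: since 1381 ≡ 5 (mod 8), (2/1381) = -1.
Reciprocity: 3 ≡ 3 and 1381 ≡ 1 (mod 4), so (3/1381) = +(1381/3).
Reduce top mod 3: now compute (1/3).
Reached (1/3) = 1. Collecting the sign flips along the way, the symbol is -1.

-1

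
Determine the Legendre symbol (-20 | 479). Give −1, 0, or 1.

-1

Euler's criterion: (-20/479) ≡ 459^239 (mod 479).
459^2 ≡ 400 (mod 479)
459^4 ≡ 14 (mod 479)
459^8 ≡ 196 (mod 479)
459^16 ≡ 96 (mod 479)
459^32 ≡ 115 (mod 479)
459^64 ≡ 292 (mod 479)
459^128 ≡ 2 (mod 479)
459^239 = 459^(128+64+32+8+4+2+1) ≡ 478 (mod 479).
Result is 478 ≡ −1, so (-20/479) = −1.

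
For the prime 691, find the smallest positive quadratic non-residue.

(2/691) = −1, so 2 is the smallest positive non-residue mod 691.

2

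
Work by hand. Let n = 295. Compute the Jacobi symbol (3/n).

-1

Reciprocity: 3 ≡ 3 and 295 ≡ 3 (mod 4), so (3/295) = −(295/3).
Reduce top mod 3: now compute (1/3).
Reached (1/3) = 1. Collecting the sign flips along the way, the symbol is -1.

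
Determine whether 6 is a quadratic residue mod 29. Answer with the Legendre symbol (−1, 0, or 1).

Pull out 2: since 29 ≡ 5 (mod 8), (2/29) = -1.
Reciprocity: 3 ≡ 3 and 29 ≡ 1 (mod 4), so (3/29) = +(29/3).
Reduce top mod 3: now compute (2/3).
Pull out 2: since 3 ≡ 3 (mod 8), (2/3) = -1.
Reached (1/3) = 1. Collecting the sign flips along the way, the symbol is +1.

1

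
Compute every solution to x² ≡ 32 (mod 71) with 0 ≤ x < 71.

Since 71 ≡ 3 (mod 4), a square root of 32 is 32^((71+1)/4) = 32^18 mod 71.
Repeated squaring: 32^2≡30, 32^4≡48, 32^8≡32, 32^16≡30 (mod 71).
32^18 = 32^(16+2) ≡ 48 (mod 71).
Check: 48² = 2304 ≡ 32 (mod 71). The two roots are 23 and 48.

23, 48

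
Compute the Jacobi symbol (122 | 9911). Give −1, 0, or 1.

-1

Pull out 2: since 9911 ≡ 7 (mod 8), (2/9911) = +1.
Reciprocity: 61 ≡ 1 and 9911 ≡ 3 (mod 4), so (61/9911) = +(9911/61).
Reduce top mod 61: now compute (29/61).
Reciprocity: 29 ≡ 1 and 61 ≡ 1 (mod 4), so (29/61) = +(61/29).
Reduce top mod 29: now compute (3/29).
Reciprocity: 3 ≡ 3 and 29 ≡ 1 (mod 4), so (3/29) = +(29/3).
Reduce top mod 3: now compute (2/3).
Pull out 2: since 3 ≡ 3 (mod 8), (2/3) = -1.
Reached (1/3) = 1. Collecting the sign flips along the way, the symbol is -1.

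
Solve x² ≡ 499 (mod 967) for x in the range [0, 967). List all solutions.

362, 605

Since 967 ≡ 3 (mod 4), a square root of 499 is 499^((967+1)/4) = 499^242 mod 967.
Repeated squaring: 499^2≡482, 499^4≡244, 499^8≡549, 499^16≡664, 499^32≡911, 499^64≡235, 499^128≡106 (mod 967).
499^242 = 499^(128+64+32+16+2) ≡ 362 (mod 967).
Check: 362² = 131044 ≡ 499 (mod 967). The two roots are 362 and 605.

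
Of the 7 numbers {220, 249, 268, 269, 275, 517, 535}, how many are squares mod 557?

(220/557) = +1 → QR.
(249/557) = -1 → non-residue.
(268/557) = +1 → QR.
(269/557) = -1 → non-residue.
(275/557) = -1 → non-residue.
(517/557) = +1 → QR.
(535/557) = +1 → QR.
Total quadratic residues among the 7: 4.

4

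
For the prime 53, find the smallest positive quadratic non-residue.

2

(2/53) = −1, so 2 is the smallest positive non-residue mod 53.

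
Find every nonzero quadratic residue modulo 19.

Square k = 1,…,9 (k and 19−k give the same square):
1²=1, 2²=4, 3²=9, 4²=16, 5²≡6, 6²≡17, 7²≡11, 8²≡7, 9²≡5 (mod 19).
So the quadratic residues mod 19 are {1, 4, 5, 6, 7, 9, 11, 16, 17}.

1 4 5 6 7 9 11 16 17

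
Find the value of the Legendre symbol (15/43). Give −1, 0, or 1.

1

Euler's criterion: (15/43) ≡ 15^21 (mod 43).
15^2 ≡ 10 (mod 43)
15^4 ≡ 14 (mod 43)
15^8 ≡ 24 (mod 43)
15^16 ≡ 17 (mod 43)
15^21 = 15^(16+4+1) ≡ 1 (mod 43).
Result is 1, so (15/43) = 1.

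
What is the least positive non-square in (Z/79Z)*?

(2/79) = +1, so 2 is a residue.
(3/79) = −1, so 3 is the smallest positive non-residue mod 79.

3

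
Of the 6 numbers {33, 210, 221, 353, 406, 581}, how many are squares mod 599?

(33/599) = -1 → non-residue.
(210/599) = -1 → non-residue.
(221/599) = +1 → QR.
(353/599) = -1 → non-residue.
(406/599) = +1 → QR.
(581/599) = -1 → non-residue.
Total quadratic residues among the 6: 2.

2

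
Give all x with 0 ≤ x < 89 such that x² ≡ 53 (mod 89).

26, 63

89 ≡ 1 (mod 4), so we find a root by search.
Trying successive values, 26² = 676 ≡ 53 (mod 89). The other root is 89 − 26 = 63.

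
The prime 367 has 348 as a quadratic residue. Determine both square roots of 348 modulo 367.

127, 240

Since 367 ≡ 3 (mod 4), a square root of 348 is 348^((367+1)/4) = 348^92 mod 367.
Repeated squaring: 348^2≡361, 348^4≡36, 348^8≡195, 348^16≡224, 348^32≡264, 348^64≡333 (mod 367).
348^92 = 348^(64+16+8+4) ≡ 240 (mod 367).
Check: 240² = 57600 ≡ 348 (mod 367). The two roots are 127 and 240.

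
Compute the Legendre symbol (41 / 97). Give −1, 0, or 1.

-1

Euler's criterion: (41/97) ≡ 41^48 (mod 97).
41^2 ≡ 32 (mod 97)
41^4 ≡ 54 (mod 97)
41^8 ≡ 6 (mod 97)
41^16 ≡ 36 (mod 97)
41^32 ≡ 35 (mod 97)
41^48 = 41^(32+16) ≡ 96 (mod 97).
Result is 96 ≡ −1, so (41/97) = −1.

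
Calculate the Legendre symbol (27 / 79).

-1

Euler's criterion: (27/79) ≡ 27^39 (mod 79).
27^2 ≡ 18 (mod 79)
27^4 ≡ 8 (mod 79)
27^8 ≡ 64 (mod 79)
27^16 ≡ 67 (mod 79)
27^32 ≡ 65 (mod 79)
27^39 = 27^(32+4+2+1) ≡ 78 (mod 79).
Result is 78 ≡ −1, so (27/79) = −1.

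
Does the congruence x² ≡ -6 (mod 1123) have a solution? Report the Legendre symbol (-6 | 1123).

First reduce: -6 ≡ 1117 (mod 1123).
Reciprocity: 1117 ≡ 1 and 1123 ≡ 3 (mod 4), so (1117/1123) = +(1123/1117).
Reduce top mod 1117: now compute (6/1117).
Pull out 2: since 1117 ≡ 5 (mod 8), (2/1117) = -1.
Reciprocity: 3 ≡ 3 and 1117 ≡ 1 (mod 4), so (3/1117) = +(1117/3).
Reduce top mod 3: now compute (1/3).
Reached (1/3) = 1. Collecting the sign flips along the way, the symbol is -1.

-1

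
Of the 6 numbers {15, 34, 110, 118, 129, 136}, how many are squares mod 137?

(15/137) = +1 → QR.
(34/137) = +1 → QR.
(110/137) = -1 → non-residue.
(118/137) = +1 → QR.
(129/137) = +1 → QR.
(136/137) = +1 → QR.
Total quadratic residues among the 6: 5.

5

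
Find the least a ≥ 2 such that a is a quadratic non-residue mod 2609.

3

(2/2609) = +1, so 2 is a residue.
(3/2609) = −1, so 3 is the smallest positive non-residue mod 2609.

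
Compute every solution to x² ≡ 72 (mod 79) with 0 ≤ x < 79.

Since 79 ≡ 3 (mod 4), a square root of 72 is 72^((79+1)/4) = 72^20 mod 79.
Repeated squaring: 72^2≡49, 72^4≡31, 72^8≡13, 72^16≡11 (mod 79).
72^20 = 72^(16+4) ≡ 25 (mod 79).
Check: 25² = 625 ≡ 72 (mod 79). The two roots are 25 and 54.

25, 54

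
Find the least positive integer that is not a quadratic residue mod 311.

(2/311) = +1, so 2 is a residue.
(3/311) = +1, so 3 is a residue.
(4/311) = +1, so 4 is a residue.
(5/311) = +1, so 5 is a residue.
(6/311) = +1, so 6 is a residue.
(7/311) = +1, so 7 is a residue.
(8/311) = +1, so 8 is a residue.
(9/311) = +1, so 9 is a residue.
(10/311) = +1, so 10 is a residue.
(11/311) = −1, so 11 is the smallest positive non-residue mod 311.

11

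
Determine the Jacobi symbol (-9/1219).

-1

First reduce: -9 ≡ 1210 (mod 1219).
Pull out 2: since 1219 ≡ 3 (mod 8), (2/1219) = -1.
Reciprocity: 605 ≡ 1 and 1219 ≡ 3 (mod 4), so (605/1219) = +(1219/605).
Reduce top mod 605: now compute (9/605).
Reciprocity: 9 ≡ 1 and 605 ≡ 1 (mod 4), so (9/605) = +(605/9).
Reduce top mod 9: now compute (2/9).
Pull out 2: since 9 ≡ 1 (mod 8), (2/9) = +1.
Reached (1/9) = 1. Collecting the sign flips along the way, the symbol is -1.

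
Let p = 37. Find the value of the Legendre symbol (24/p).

Pull out 2^3: since 37 ≡ 5 (mod 8), (2/37) = -1, so (2/37)^3 = -1.
Reciprocity: 3 ≡ 3 and 37 ≡ 1 (mod 4), so (3/37) = +(37/3).
Reduce top mod 3: now compute (1/3).
Reached (1/3) = 1. Collecting the sign flips along the way, the symbol is -1.

-1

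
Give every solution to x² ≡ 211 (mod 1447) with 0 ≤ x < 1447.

Since 1447 ≡ 3 (mod 4), a square root of 211 is 211^((1447+1)/4) = 211^362 mod 1447.
Repeated squaring: 211^2≡1111, 211^4≡30, 211^8≡900, 211^16≡1127, 211^32≡1110, 211^64≡703, 211^128≡782, 211^256≡890 (mod 1447).
211^362 = 211^(256+64+32+8+2) ≡ 238 (mod 1447).
Check: 238² = 56644 ≡ 211 (mod 1447). The two roots are 238 and 1209.

238, 1209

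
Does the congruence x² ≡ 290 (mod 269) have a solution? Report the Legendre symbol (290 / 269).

Euler's criterion: (290/269) ≡ 21^134 (mod 269).
21^2 ≡ 172 (mod 269)
21^4 ≡ 263 (mod 269)
21^8 ≡ 36 (mod 269)
21^16 ≡ 220 (mod 269)
21^32 ≡ 249 (mod 269)
21^64 ≡ 131 (mod 269)
21^128 ≡ 214 (mod 269)
21^134 = 21^(128+4+2) ≡ 1 (mod 269).
Result is 1, so (290/269) = 1.

1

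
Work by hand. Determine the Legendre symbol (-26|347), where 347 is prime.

First reduce: -26 ≡ 321 (mod 347).
Reciprocity: 321 ≡ 1 and 347 ≡ 3 (mod 4), so (321/347) = +(347/321).
Reduce top mod 321: now compute (26/321).
Pull out 2: since 321 ≡ 1 (mod 8), (2/321) = +1.
Reciprocity: 13 ≡ 1 and 321 ≡ 1 (mod 4), so (13/321) = +(321/13).
Reduce top mod 13: now compute (9/13).
Reciprocity: 9 ≡ 1 and 13 ≡ 1 (mod 4), so (9/13) = +(13/9).
Reduce top mod 9: now compute (4/9).
Pull out 2^2: since 9 ≡ 1 (mod 8), (2/9) = +1, so (2/9)^2 = +1.
Reached (1/9) = 1. Collecting the sign flips along the way, the symbol is +1.

1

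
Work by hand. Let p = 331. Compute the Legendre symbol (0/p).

0

Top reduces to 0: gcd > 1, so the symbol is 0.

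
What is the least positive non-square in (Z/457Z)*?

5

(2/457) = +1, so 2 is a residue.
(3/457) = +1, so 3 is a residue.
(4/457) = +1, so 4 is a residue.
(5/457) = −1, so 5 is the smallest positive non-residue mod 457.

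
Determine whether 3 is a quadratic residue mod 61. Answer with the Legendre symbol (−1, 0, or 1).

Reciprocity: 3 ≡ 3 and 61 ≡ 1 (mod 4), so (3/61) = +(61/3).
Reduce top mod 3: now compute (1/3).
Reached (1/3) = 1. Collecting the sign flips along the way, the symbol is +1.

1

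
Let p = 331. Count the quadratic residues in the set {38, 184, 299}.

2

(38/331) = -1 → non-residue.
(184/331) = +1 → QR.
(299/331) = +1 → QR.
Total quadratic residues among the 3: 2.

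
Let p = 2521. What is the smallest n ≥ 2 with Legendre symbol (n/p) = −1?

(2/2521) = +1, so 2 is a residue.
(3/2521) = +1, so 3 is a residue.
(4/2521) = +1, so 4 is a residue.
(5/2521) = +1, so 5 is a residue.
(6/2521) = +1, so 6 is a residue.
(7/2521) = +1, so 7 is a residue.
(8/2521) = +1, so 8 is a residue.
(9/2521) = +1, so 9 is a residue.
(10/2521) = +1, so 10 is a residue.
(11/2521) = −1, so 11 is the smallest positive non-residue mod 2521.

11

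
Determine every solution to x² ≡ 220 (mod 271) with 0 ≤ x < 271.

Since 271 ≡ 3 (mod 4), a square root of 220 is 220^((271+1)/4) = 220^68 mod 271.
Repeated squaring: 220^2≡162, 220^4≡228, 220^8≡223, 220^16≡136, 220^32≡68, 220^64≡17 (mod 271).
220^68 = 220^(64+4) ≡ 82 (mod 271).
Check: 82² = 6724 ≡ 220 (mod 271). The two roots are 82 and 189.

82, 189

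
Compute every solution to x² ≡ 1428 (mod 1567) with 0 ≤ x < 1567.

667, 900

Since 1567 ≡ 3 (mod 4), a square root of 1428 is 1428^((1567+1)/4) = 1428^392 mod 1567.
Repeated squaring: 1428^2≡517, 1428^4≡899, 1428^8≡1196, 1428^16≡1312, 1428^32≡778, 1428^64≡422, 1428^128≡1013, 1428^256≡1351 (mod 1567).
1428^392 = 1428^(256+128+8) ≡ 900 (mod 1567).
Check: 900² = 810000 ≡ 1428 (mod 1567). The two roots are 667 and 900.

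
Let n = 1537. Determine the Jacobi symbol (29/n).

Reciprocity: 29 ≡ 1 and 1537 ≡ 1 (mod 4), so (29/1537) = +(1537/29).
Reduce top mod 29: now compute (0/29).
Top reduces to 0: gcd > 1, so the symbol is 0.

0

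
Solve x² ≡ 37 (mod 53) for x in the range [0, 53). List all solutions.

53 ≡ 1 (mod 4), so we find a root by search.
Trying successive values, 14² = 196 ≡ 37 (mod 53). The other root is 53 − 14 = 39.

14, 39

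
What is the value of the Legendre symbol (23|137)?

Reciprocity: 23 ≡ 3 and 137 ≡ 1 (mod 4), so (23/137) = +(137/23).
Reduce top mod 23: now compute (22/23).
Pull out 2: since 23 ≡ 7 (mod 8), (2/23) = +1.
Reciprocity: 11 ≡ 3 and 23 ≡ 3 (mod 4), so (11/23) = −(23/11).
Reduce top mod 11: now compute (1/11).
Reached (1/11) = 1. Collecting the sign flips along the way, the symbol is -1.

-1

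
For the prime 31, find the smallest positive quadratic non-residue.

(2/31) = +1, so 2 is a residue.
(3/31) = −1, so 3 is the smallest positive non-residue mod 31.

3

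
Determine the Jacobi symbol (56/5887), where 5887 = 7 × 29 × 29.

Pull out 2^3: since 5887 ≡ 7 (mod 8), (2/5887) = +1, so (2/5887)^3 = +1.
Reciprocity: 7 ≡ 3 and 5887 ≡ 3 (mod 4), so (7/5887) = −(5887/7).
Reduce top mod 7: now compute (0/7).
Top reduces to 0: gcd > 1, so the symbol is 0.

0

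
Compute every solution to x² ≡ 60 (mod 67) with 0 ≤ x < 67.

Since 67 ≡ 3 (mod 4), a square root of 60 is 60^((67+1)/4) = 60^17 mod 67.
Repeated squaring: 60^2≡49, 60^4≡56, 60^8≡54, 60^16≡35 (mod 67).
60^17 = 60^(16+1) ≡ 23 (mod 67).
Check: 23² = 529 ≡ 60 (mod 67). The two roots are 23 and 44.

23, 44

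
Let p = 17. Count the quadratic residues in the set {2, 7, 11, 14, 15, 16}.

(2/17) = +1 → QR.
(7/17) = -1 → non-residue.
(11/17) = -1 → non-residue.
(14/17) = -1 → non-residue.
(15/17) = +1 → QR.
(16/17) = +1 → QR.
Total quadratic residues among the 6: 3.

3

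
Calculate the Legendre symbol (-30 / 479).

Euler's criterion: (-30/479) ≡ 449^239 (mod 479).
449^2 ≡ 421 (mod 479)
449^4 ≡ 11 (mod 479)
449^8 ≡ 121 (mod 479)
449^16 ≡ 271 (mod 479)
449^32 ≡ 154 (mod 479)
449^64 ≡ 245 (mod 479)
449^128 ≡ 150 (mod 479)
449^239 = 449^(128+64+32+8+4+2+1) ≡ 478 (mod 479).
Result is 478 ≡ −1, so (-30/479) = −1.

-1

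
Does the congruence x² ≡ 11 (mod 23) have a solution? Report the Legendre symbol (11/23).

-1

Reciprocity: 11 ≡ 3 and 23 ≡ 3 (mod 4), so (11/23) = −(23/11).
Reduce top mod 11: now compute (1/11).
Reached (1/11) = 1. Collecting the sign flips along the way, the symbol is -1.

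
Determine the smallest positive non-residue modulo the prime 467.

(2/467) = −1, so 2 is the smallest positive non-residue mod 467.

2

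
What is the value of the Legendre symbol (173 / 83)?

1

Euler's criterion: (173/83) ≡ 7^41 (mod 83).
7^2 ≡ 49 (mod 83)
7^4 ≡ 77 (mod 83)
7^8 ≡ 36 (mod 83)
7^16 ≡ 51 (mod 83)
7^32 ≡ 28 (mod 83)
7^41 = 7^(32+8+1) ≡ 1 (mod 83).
Result is 1, so (173/83) = 1.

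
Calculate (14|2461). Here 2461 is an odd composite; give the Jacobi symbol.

-1

Pull out 2: since 2461 ≡ 5 (mod 8), (2/2461) = -1.
Reciprocity: 7 ≡ 3 and 2461 ≡ 1 (mod 4), so (7/2461) = +(2461/7).
Reduce top mod 7: now compute (4/7).
Pull out 2^2: since 7 ≡ 7 (mod 8), (2/7) = +1, so (2/7)^2 = +1.
Reached (1/7) = 1. Collecting the sign flips along the way, the symbol is -1.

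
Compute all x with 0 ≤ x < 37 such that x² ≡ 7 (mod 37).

9, 28

37 ≡ 1 (mod 4), so we find a root by search.
Trying successive values, 9² = 81 ≡ 7 (mod 37). The other root is 37 − 9 = 28.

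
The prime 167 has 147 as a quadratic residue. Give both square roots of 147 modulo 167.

67, 100

Since 167 ≡ 3 (mod 4), a square root of 147 is 147^((167+1)/4) = 147^42 mod 167.
Repeated squaring: 147^2≡66, 147^4≡14, 147^8≡29, 147^16≡6, 147^32≡36 (mod 167).
147^42 = 147^(32+8+2) ≡ 100 (mod 167).
Check: 100² = 10000 ≡ 147 (mod 167). The two roots are 67 and 100.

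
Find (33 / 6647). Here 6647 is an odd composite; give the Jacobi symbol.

Reciprocity: 33 ≡ 1 and 6647 ≡ 3 (mod 4), so (33/6647) = +(6647/33).
Reduce top mod 33: now compute (14/33).
Pull out 2: since 33 ≡ 1 (mod 8), (2/33) = +1.
Reciprocity: 7 ≡ 3 and 33 ≡ 1 (mod 4), so (7/33) = +(33/7).
Reduce top mod 7: now compute (5/7).
Reciprocity: 5 ≡ 1 and 7 ≡ 3 (mod 4), so (5/7) = +(7/5).
Reduce top mod 5: now compute (2/5).
Pull out 2: since 5 ≡ 5 (mod 8), (2/5) = -1.
Reached (1/5) = 1. Collecting the sign flips along the way, the symbol is -1.

-1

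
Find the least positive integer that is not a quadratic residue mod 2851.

(2/2851) = −1, so 2 is the smallest positive non-residue mod 2851.

2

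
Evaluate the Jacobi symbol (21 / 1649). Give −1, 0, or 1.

Reciprocity: 21 ≡ 1 and 1649 ≡ 1 (mod 4), so (21/1649) = +(1649/21).
Reduce top mod 21: now compute (11/21).
Reciprocity: 11 ≡ 3 and 21 ≡ 1 (mod 4), so (11/21) = +(21/11).
Reduce top mod 11: now compute (10/11).
Pull out 2: since 11 ≡ 3 (mod 8), (2/11) = -1.
Reciprocity: 5 ≡ 1 and 11 ≡ 3 (mod 4), so (5/11) = +(11/5).
Reduce top mod 5: now compute (1/5).
Reached (1/5) = 1. Collecting the sign flips along the way, the symbol is -1.

-1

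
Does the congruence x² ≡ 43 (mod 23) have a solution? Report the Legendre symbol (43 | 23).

-1

Euler's criterion: (43/23) ≡ 20^11 (mod 23).
20^2 ≡ 9 (mod 23)
20^4 ≡ 12 (mod 23)
20^8 ≡ 6 (mod 23)
20^11 = 20^(8+2+1) ≡ 22 (mod 23).
Result is 22 ≡ −1, so (43/23) = −1.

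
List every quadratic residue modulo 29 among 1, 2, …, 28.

Square k = 1,…,14 (k and 29−k give the same square):
1²=1, 2²=4, 3²=9, 4²=16, 5²=25, 6²≡7, 7²≡20, 8²≡6, 9²≡23, 10²≡13, 11²≡5, 12²≡28, 13²≡24, 14²≡22 (mod 29).
So the quadratic residues mod 29 are {1, 4, 5, 6, 7, 9, 13, 16, 20, 22, 23, 24, 25, 28}.

1 4 5 6 7 9 13 16 20 22 23 24 25 28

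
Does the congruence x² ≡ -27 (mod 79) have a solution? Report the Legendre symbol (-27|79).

First reduce: -27 ≡ 52 (mod 79).
Pull out 2^2: since 79 ≡ 7 (mod 8), (2/79) = +1, so (2/79)^2 = +1.
Reciprocity: 13 ≡ 1 and 79 ≡ 3 (mod 4), so (13/79) = +(79/13).
Reduce top mod 13: now compute (1/13).
Reached (1/13) = 1. Collecting the sign flips along the way, the symbol is +1.

1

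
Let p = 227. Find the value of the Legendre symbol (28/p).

1

Euler's criterion: (28/227) ≡ 28^113 (mod 227).
28^2 ≡ 103 (mod 227)
28^4 ≡ 167 (mod 227)
28^8 ≡ 195 (mod 227)
28^16 ≡ 116 (mod 227)
28^32 ≡ 63 (mod 227)
28^64 ≡ 110 (mod 227)
28^113 = 28^(64+32+16+1) ≡ 1 (mod 227).
Result is 1, so (28/227) = 1.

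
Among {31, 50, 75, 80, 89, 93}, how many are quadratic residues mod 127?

(31/127) = +1 → QR.
(50/127) = +1 → QR.
(75/127) = -1 → non-residue.
(80/127) = -1 → non-residue.
(89/127) = -1 → non-residue.
(93/127) = -1 → non-residue.
Total quadratic residues among the 6: 2.

2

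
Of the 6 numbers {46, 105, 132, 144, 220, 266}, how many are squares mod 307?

(46/307) = +1 → QR.
(105/307) = +1 → QR.
(132/307) = -1 → non-residue.
(144/307) = +1 → QR.
(220/307) = -1 → non-residue.
(266/307) = -1 → non-residue.
Total quadratic residues among the 6: 3.

3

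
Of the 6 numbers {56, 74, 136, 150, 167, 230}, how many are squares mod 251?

1

(56/251) = -1 → non-residue.
(74/251) = +1 → QR.
(136/251) = -1 → non-residue.
(150/251) = -1 → non-residue.
(167/251) = -1 → non-residue.
(230/251) = -1 → non-residue.
Total quadratic residues among the 6: 1.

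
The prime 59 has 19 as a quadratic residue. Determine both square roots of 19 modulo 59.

14, 45

Since 59 ≡ 3 (mod 4), a square root of 19 is 19^((59+1)/4) = 19^15 mod 59.
Repeated squaring: 19^2≡7, 19^4≡49, 19^8≡41 (mod 59).
19^15 = 19^(8+4+2+1) ≡ 45 (mod 59).
Check: 45² = 2025 ≡ 19 (mod 59). The two roots are 14 and 45.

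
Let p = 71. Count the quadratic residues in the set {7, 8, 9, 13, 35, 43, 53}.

3

(7/71) = -1 → non-residue.
(8/71) = +1 → QR.
(9/71) = +1 → QR.
(13/71) = -1 → non-residue.
(35/71) = -1 → non-residue.
(43/71) = +1 → QR.
(53/71) = -1 → non-residue.
Total quadratic residues among the 7: 3.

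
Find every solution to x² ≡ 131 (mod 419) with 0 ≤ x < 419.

Since 419 ≡ 3 (mod 4), a square root of 131 is 131^((419+1)/4) = 131^105 mod 419.
Repeated squaring: 131^2≡401, 131^4≡324, 131^8≡226, 131^16≡377, 131^32≡88, 131^64≡202 (mod 419).
131^105 = 131^(64+32+8+1) ≡ 105 (mod 419).
Check: 105² = 11025 ≡ 131 (mod 419). The two roots are 105 and 314.

105, 314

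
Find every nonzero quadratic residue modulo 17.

Square k = 1,…,8 (k and 17−k give the same square):
1²=1, 2²=4, 3²=9, 4²=16, 5²≡8, 6²≡2, 7²≡15, 8²≡13 (mod 17).
So the quadratic residues mod 17 are {1, 2, 4, 8, 9, 13, 15, 16}.

1 2 4 8 9 13 15 16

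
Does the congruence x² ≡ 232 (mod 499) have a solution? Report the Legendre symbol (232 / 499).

Pull out 2^3: since 499 ≡ 3 (mod 8), (2/499) = -1, so (2/499)^3 = -1.
Reciprocity: 29 ≡ 1 and 499 ≡ 3 (mod 4), so (29/499) = +(499/29).
Reduce top mod 29: now compute (6/29).
Pull out 2: since 29 ≡ 5 (mod 8), (2/29) = -1.
Reciprocity: 3 ≡ 3 and 29 ≡ 1 (mod 4), so (3/29) = +(29/3).
Reduce top mod 3: now compute (2/3).
Pull out 2: since 3 ≡ 3 (mod 8), (2/3) = -1.
Reached (1/3) = 1. Collecting the sign flips along the way, the symbol is -1.

-1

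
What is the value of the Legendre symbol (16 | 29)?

1

Pull out 2^4: since 29 ≡ 5 (mod 8), (2/29) = -1, so (2/29)^4 = +1.
Reached (1/29) = 1. Collecting the sign flips along the way, the symbol is +1.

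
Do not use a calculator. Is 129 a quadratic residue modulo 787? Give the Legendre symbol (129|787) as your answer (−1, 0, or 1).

1

Reciprocity: 129 ≡ 1 and 787 ≡ 3 (mod 4), so (129/787) = +(787/129).
Reduce top mod 129: now compute (13/129).
Reciprocity: 13 ≡ 1 and 129 ≡ 1 (mod 4), so (13/129) = +(129/13).
Reduce top mod 13: now compute (12/13).
Pull out 2^2: since 13 ≡ 5 (mod 8), (2/13) = -1, so (2/13)^2 = +1.
Reciprocity: 3 ≡ 3 and 13 ≡ 1 (mod 4), so (3/13) = +(13/3).
Reduce top mod 3: now compute (1/3).
Reached (1/3) = 1. Collecting the sign flips along the way, the symbol is +1.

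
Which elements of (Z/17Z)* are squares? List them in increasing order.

Square k = 1,…,8 (k and 17−k give the same square):
1²=1, 2²=4, 3²=9, 4²=16, 5²≡8, 6²≡2, 7²≡15, 8²≡13 (mod 17).
So the quadratic residues mod 17 are {1, 2, 4, 8, 9, 13, 15, 16}.

1,2,4,8,9,13,15,16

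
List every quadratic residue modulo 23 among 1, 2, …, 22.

Square k = 1,…,11 (k and 23−k give the same square):
1²=1, 2²=4, 3²=9, 4²=16, 5²≡2, 6²≡13, 7²≡3, 8²≡18, 9²≡12, 10²≡8, 11²≡6 (mod 23).
So the quadratic residues mod 23 are {1, 2, 3, 4, 6, 8, 9, 12, 13, 16, 18}.

1 2 3 4 6 8 9 12 13 16 18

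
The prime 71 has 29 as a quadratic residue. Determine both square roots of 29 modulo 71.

10, 61

Since 71 ≡ 3 (mod 4), a square root of 29 is 29^((71+1)/4) = 29^18 mod 71.
Repeated squaring: 29^2≡60, 29^4≡50, 29^8≡15, 29^16≡12 (mod 71).
29^18 = 29^(16+2) ≡ 10 (mod 71).
Check: 10² = 100 ≡ 29 (mod 71). The two roots are 10 and 61.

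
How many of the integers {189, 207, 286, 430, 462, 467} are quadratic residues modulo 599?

2

(189/599) = -1 → non-residue.
(207/599) = -1 → non-residue.
(286/599) = -1 → non-residue.
(430/599) = -1 → non-residue.
(462/599) = +1 → QR.
(467/599) = +1 → QR.
Total quadratic residues among the 6: 2.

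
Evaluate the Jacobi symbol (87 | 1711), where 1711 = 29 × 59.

Reciprocity: 87 ≡ 3 and 1711 ≡ 3 (mod 4), so (87/1711) = −(1711/87).
Reduce top mod 87: now compute (58/87).
Pull out 2: since 87 ≡ 7 (mod 8), (2/87) = +1.
Reciprocity: 29 ≡ 1 and 87 ≡ 3 (mod 4), so (29/87) = +(87/29).
Reduce top mod 29: now compute (0/29).
Top reduces to 0: gcd > 1, so the symbol is 0.

0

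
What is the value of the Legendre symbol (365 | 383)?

-1

Reciprocity: 365 ≡ 1 and 383 ≡ 3 (mod 4), so (365/383) = +(383/365).
Reduce top mod 365: now compute (18/365).
Pull out 2: since 365 ≡ 5 (mod 8), (2/365) = -1.
Reciprocity: 9 ≡ 1 and 365 ≡ 1 (mod 4), so (9/365) = +(365/9).
Reduce top mod 9: now compute (5/9).
Reciprocity: 5 ≡ 1 and 9 ≡ 1 (mod 4), so (5/9) = +(9/5).
Reduce top mod 5: now compute (4/5).
Pull out 2^2: since 5 ≡ 5 (mod 8), (2/5) = -1, so (2/5)^2 = +1.
Reached (1/5) = 1. Collecting the sign flips along the way, the symbol is -1.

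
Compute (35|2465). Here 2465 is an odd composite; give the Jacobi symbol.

Reciprocity: 35 ≡ 3 and 2465 ≡ 1 (mod 4), so (35/2465) = +(2465/35).
Reduce top mod 35: now compute (15/35).
Reciprocity: 15 ≡ 3 and 35 ≡ 3 (mod 4), so (15/35) = −(35/15).
Reduce top mod 15: now compute (5/15).
Reciprocity: 5 ≡ 1 and 15 ≡ 3 (mod 4), so (5/15) = +(15/5).
Reduce top mod 5: now compute (0/5).
Top reduces to 0: gcd > 1, so the symbol is 0.

0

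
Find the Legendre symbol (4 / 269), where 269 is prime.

Pull out 2^2: since 269 ≡ 5 (mod 8), (2/269) = -1, so (2/269)^2 = +1.
Reached (1/269) = 1. Collecting the sign flips along the way, the symbol is +1.

1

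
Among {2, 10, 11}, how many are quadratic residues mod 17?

(2/17) = +1 → QR.
(10/17) = -1 → non-residue.
(11/17) = -1 → non-residue.
Total quadratic residues among the 3: 1.

1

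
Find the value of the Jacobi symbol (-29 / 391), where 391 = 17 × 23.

First reduce: -29 ≡ 362 (mod 391).
Pull out 2: since 391 ≡ 7 (mod 8), (2/391) = +1.
Reciprocity: 181 ≡ 1 and 391 ≡ 3 (mod 4), so (181/391) = +(391/181).
Reduce top mod 181: now compute (29/181).
Reciprocity: 29 ≡ 1 and 181 ≡ 1 (mod 4), so (29/181) = +(181/29).
Reduce top mod 29: now compute (7/29).
Reciprocity: 7 ≡ 3 and 29 ≡ 1 (mod 4), so (7/29) = +(29/7).
Reduce top mod 7: now compute (1/7).
Reached (1/7) = 1. Collecting the sign flips along the way, the symbol is +1.

1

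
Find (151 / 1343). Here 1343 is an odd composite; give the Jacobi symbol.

Reciprocity: 151 ≡ 3 and 1343 ≡ 3 (mod 4), so (151/1343) = −(1343/151).
Reduce top mod 151: now compute (135/151).
Reciprocity: 135 ≡ 3 and 151 ≡ 3 (mod 4), so (135/151) = −(151/135).
Reduce top mod 135: now compute (16/135).
Pull out 2^4: since 135 ≡ 7 (mod 8), (2/135) = +1, so (2/135)^4 = +1.
Reached (1/135) = 1. Collecting the sign flips along the way, the symbol is +1.

1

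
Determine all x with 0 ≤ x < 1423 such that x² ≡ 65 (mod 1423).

Since 1423 ≡ 3 (mod 4), a square root of 65 is 65^((1423+1)/4) = 65^356 mod 1423.
Repeated squaring: 65^2≡1379, 65^4≡513, 65^8≡1337, 65^16≡281, 65^32≡696, 65^64≡596, 65^128≡889, 65^256≡556 (mod 1423).
65^356 = 65^(256+64+32+4) ≡ 107 (mod 1423).
Check: 107² = 11449 ≡ 65 (mod 1423). The two roots are 107 and 1316.

107, 1316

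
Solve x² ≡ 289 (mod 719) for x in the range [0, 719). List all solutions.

Since 719 ≡ 3 (mod 4), a square root of 289 is 289^((719+1)/4) = 289^180 mod 719.
Repeated squaring: 289^2≡117, 289^4≡28, 289^8≡65, 289^16≡630, 289^32≡12, 289^64≡144, 289^128≡604 (mod 719).
289^180 = 289^(128+32+16+4) ≡ 702 (mod 719).
Check: 702² = 492804 ≡ 289 (mod 719). The two roots are 17 and 702.

17, 702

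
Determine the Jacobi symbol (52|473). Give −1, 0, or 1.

Pull out 2^2: since 473 ≡ 1 (mod 8), (2/473) = +1, so (2/473)^2 = +1.
Reciprocity: 13 ≡ 1 and 473 ≡ 1 (mod 4), so (13/473) = +(473/13).
Reduce top mod 13: now compute (5/13).
Reciprocity: 5 ≡ 1 and 13 ≡ 1 (mod 4), so (5/13) = +(13/5).
Reduce top mod 5: now compute (3/5).
Reciprocity: 3 ≡ 3 and 5 ≡ 1 (mod 4), so (3/5) = +(5/3).
Reduce top mod 3: now compute (2/3).
Pull out 2: since 3 ≡ 3 (mod 8), (2/3) = -1.
Reached (1/3) = 1. Collecting the sign flips along the way, the symbol is -1.

-1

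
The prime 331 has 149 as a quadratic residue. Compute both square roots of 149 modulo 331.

Since 331 ≡ 3 (mod 4), a square root of 149 is 149^((331+1)/4) = 149^83 mod 331.
Repeated squaring: 149^2≡24, 149^4≡245, 149^8≡114, 149^16≡87, 149^32≡287, 149^64≡281 (mod 331).
149^83 = 149^(64+16+2+1) ≡ 76 (mod 331).
Check: 76² = 5776 ≡ 149 (mod 331). The two roots are 76 and 255.

76, 255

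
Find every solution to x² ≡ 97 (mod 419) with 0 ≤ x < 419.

Since 419 ≡ 3 (mod 4), a square root of 97 is 97^((419+1)/4) = 97^105 mod 419.
Repeated squaring: 97^2≡191, 97^4≡28, 97^8≡365, 97^16≡402, 97^32≡289, 97^64≡140 (mod 419).
97^105 = 97^(64+32+8+1) ≡ 301 (mod 419).
Check: 301² = 90601 ≡ 97 (mod 419). The two roots are 118 and 301.

118, 301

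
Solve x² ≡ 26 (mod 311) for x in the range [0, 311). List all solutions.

56, 255

Since 311 ≡ 3 (mod 4), a square root of 26 is 26^((311+1)/4) = 26^78 mod 311.
Repeated squaring: 26^2≡54, 26^4≡117, 26^8≡5, 26^16≡25, 26^32≡3, 26^64≡9 (mod 311).
26^78 = 26^(64+8+4+2) ≡ 56 (mod 311).
Check: 56² = 3136 ≡ 26 (mod 311). The two roots are 56 and 255.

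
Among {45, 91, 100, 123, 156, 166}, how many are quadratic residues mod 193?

(45/193) = -1 → non-residue.
(91/193) = -1 → non-residue.
(100/193) = +1 → QR.
(123/193) = -1 → non-residue.
(156/193) = -1 → non-residue.
(166/193) = +1 → QR.
Total quadratic residues among the 6: 2.

2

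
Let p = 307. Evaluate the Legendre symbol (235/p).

1

Reciprocity: 235 ≡ 3 and 307 ≡ 3 (mod 4), so (235/307) = −(307/235).
Reduce top mod 235: now compute (72/235).
Pull out 2^3: since 235 ≡ 3 (mod 8), (2/235) = -1, so (2/235)^3 = -1.
Reciprocity: 9 ≡ 1 and 235 ≡ 3 (mod 4), so (9/235) = +(235/9).
Reduce top mod 9: now compute (1/9).
Reached (1/9) = 1. Collecting the sign flips along the way, the symbol is +1.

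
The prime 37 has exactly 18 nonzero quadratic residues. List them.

1,3,4,7,9,10,11,12,16,21,25,26,27,28,30,33,34,36

Square k = 1,…,18 (k and 37−k give the same square):
1²=1, 2²=4, 3²=9, 4²=16, 5²=25, 6²=36, 7²≡12, 8²≡27, 9²≡7, 10²≡26, 11²≡10, 12²≡33, 13²≡21, 14²≡11, 15²≡3, 16²≡34, 17²≡30, 18²≡28 (mod 37).
So the quadratic residues mod 37 are {1, 3, 4, 7, 9, 10, 11, 12, 16, 21, 25, 26, 27, 28, 30, 33, 34, 36}.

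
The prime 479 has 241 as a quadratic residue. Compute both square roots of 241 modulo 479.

215, 264

Since 479 ≡ 3 (mod 4), a square root of 241 is 241^((479+1)/4) = 241^120 mod 479.
Repeated squaring: 241^2≡122, 241^4≡35, 241^8≡267, 241^16≡397, 241^32≡18, 241^64≡324 (mod 479).
241^120 = 241^(64+32+16+8) ≡ 264 (mod 479).
Check: 264² = 69696 ≡ 241 (mod 479). The two roots are 215 and 264.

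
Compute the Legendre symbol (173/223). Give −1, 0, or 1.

-1

Reciprocity: 173 ≡ 1 and 223 ≡ 3 (mod 4), so (173/223) = +(223/173).
Reduce top mod 173: now compute (50/173).
Pull out 2: since 173 ≡ 5 (mod 8), (2/173) = -1.
Reciprocity: 25 ≡ 1 and 173 ≡ 1 (mod 4), so (25/173) = +(173/25).
Reduce top mod 25: now compute (23/25).
Reciprocity: 23 ≡ 3 and 25 ≡ 1 (mod 4), so (23/25) = +(25/23).
Reduce top mod 23: now compute (2/23).
Pull out 2: since 23 ≡ 7 (mod 8), (2/23) = +1.
Reached (1/23) = 1. Collecting the sign flips along the way, the symbol is -1.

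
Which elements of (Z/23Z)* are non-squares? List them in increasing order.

Square k = 1,…,11 (k and 23−k give the same square):
1²=1, 2²=4, 3²=9, 4²=16, 5²≡2, 6²≡13, 7²≡3, 8²≡18, 9²≡12, 10²≡8, 11²≡6 (mod 23).
The residues are {1, 2, 3, 4, 6, 8, 9, 12, 13, 16, 18}; the non-residues are the remaining 11 nonzero classes.

5 7 10 11 14 15 17 19 20 21 22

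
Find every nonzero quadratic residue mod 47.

Square k = 1,…,23 (k and 47−k give the same square):
1²=1, 2²=4, 3²=9, 4²=16, 5²=25, 6²=36, 7²≡2, 8²≡17, 9²≡34, 10²≡6, 11²≡27, 12²≡3, 13²≡28, 14²≡8, 15²≡37, 16²≡21, 17²≡7, 18²≡42, 19²≡32, 20²≡24, 21²≡18, 22²≡14, 23²≡12 (mod 47).
So the quadratic residues mod 47 are {1, 2, 3, 4, 6, 7, 8, 9, 12, 14, 16, 17, 18, 21, 24, 25, 27, 28, 32, 34, 36, 37, 42}.

1 2 3 4 6 7 8 9 12 14 16 17 18 21 24 25 27 28 32 34 36 37 42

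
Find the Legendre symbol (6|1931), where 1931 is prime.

-1

Pull out 2: since 1931 ≡ 3 (mod 8), (2/1931) = -1.
Reciprocity: 3 ≡ 3 and 1931 ≡ 3 (mod 4), so (3/1931) = −(1931/3).
Reduce top mod 3: now compute (2/3).
Pull out 2: since 3 ≡ 3 (mod 8), (2/3) = -1.
Reached (1/3) = 1. Collecting the sign flips along the way, the symbol is -1.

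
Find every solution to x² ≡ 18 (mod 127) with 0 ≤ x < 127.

Since 127 ≡ 3 (mod 4), a square root of 18 is 18^((127+1)/4) = 18^32 mod 127.
Repeated squaring: 18^2≡70, 18^4≡74, 18^8≡15, 18^16≡98, 18^32≡79 (mod 127).
18^32 = 18^(32) ≡ 79 (mod 127).
Check: 79² = 6241 ≡ 18 (mod 127). The two roots are 48 and 79.

48, 79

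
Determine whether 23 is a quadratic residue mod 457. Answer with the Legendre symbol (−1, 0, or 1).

-1

Reciprocity: 23 ≡ 3 and 457 ≡ 1 (mod 4), so (23/457) = +(457/23).
Reduce top mod 23: now compute (20/23).
Pull out 2^2: since 23 ≡ 7 (mod 8), (2/23) = +1, so (2/23)^2 = +1.
Reciprocity: 5 ≡ 1 and 23 ≡ 3 (mod 4), so (5/23) = +(23/5).
Reduce top mod 5: now compute (3/5).
Reciprocity: 3 ≡ 3 and 5 ≡ 1 (mod 4), so (3/5) = +(5/3).
Reduce top mod 3: now compute (2/3).
Pull out 2: since 3 ≡ 3 (mod 8), (2/3) = -1.
Reached (1/3) = 1. Collecting the sign flips along the way, the symbol is -1.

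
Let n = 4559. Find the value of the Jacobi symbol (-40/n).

First reduce: -40 ≡ 4519 (mod 4559).
Reciprocity: 4519 ≡ 3 and 4559 ≡ 3 (mod 4), so (4519/4559) = −(4559/4519).
Reduce top mod 4519: now compute (40/4519).
Pull out 2^3: since 4519 ≡ 7 (mod 8), (2/4519) = +1, so (2/4519)^3 = +1.
Reciprocity: 5 ≡ 1 and 4519 ≡ 3 (mod 4), so (5/4519) = +(4519/5).
Reduce top mod 5: now compute (4/5).
Pull out 2^2: since 5 ≡ 5 (mod 8), (2/5) = -1, so (2/5)^2 = +1.
Reached (1/5) = 1. Collecting the sign flips along the way, the symbol is -1.

-1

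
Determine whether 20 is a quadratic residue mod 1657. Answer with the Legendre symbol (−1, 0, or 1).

Pull out 2^2: since 1657 ≡ 1 (mod 8), (2/1657) = +1, so (2/1657)^2 = +1.
Reciprocity: 5 ≡ 1 and 1657 ≡ 1 (mod 4), so (5/1657) = +(1657/5).
Reduce top mod 5: now compute (2/5).
Pull out 2: since 5 ≡ 5 (mod 8), (2/5) = -1.
Reached (1/5) = 1. Collecting the sign flips along the way, the symbol is -1.

-1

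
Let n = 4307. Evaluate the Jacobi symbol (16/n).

1

Pull out 2^4: since 4307 ≡ 3 (mod 8), (2/4307) = -1, so (2/4307)^4 = +1.
Reached (1/4307) = 1. Collecting the sign flips along the way, the symbol is +1.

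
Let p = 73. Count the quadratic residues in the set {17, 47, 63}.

(17/73) = -1 → non-residue.
(47/73) = -1 → non-residue.
(63/73) = -1 → non-residue.
Total quadratic residues among the 3: 0.

0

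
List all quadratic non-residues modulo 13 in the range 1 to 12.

2, 5, 6, 7, 8, 11

Square k = 1,…,6 (k and 13−k give the same square):
1²=1, 2²=4, 3²=9, 4²≡3, 5²≡12, 6²≡10 (mod 13).
The residues are {1, 3, 4, 9, 10, 12}; the non-residues are the remaining 6 nonzero classes.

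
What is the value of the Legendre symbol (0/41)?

Top reduces to 0: gcd > 1, so the symbol is 0.

0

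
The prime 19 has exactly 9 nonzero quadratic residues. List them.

Square k = 1,…,9 (k and 19−k give the same square):
1²=1, 2²=4, 3²=9, 4²=16, 5²≡6, 6²≡17, 7²≡11, 8²≡7, 9²≡5 (mod 19).
So the quadratic residues mod 19 are {1, 4, 5, 6, 7, 9, 11, 16, 17}.

1, 4, 5, 6, 7, 9, 11, 16, 17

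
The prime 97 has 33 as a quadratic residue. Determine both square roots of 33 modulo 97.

18, 79

97 ≡ 1 (mod 4), so we find a root by search.
Trying successive values, 18² = 324 ≡ 33 (mod 97). The other root is 97 − 18 = 79.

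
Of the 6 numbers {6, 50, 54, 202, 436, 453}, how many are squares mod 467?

(6/467) = -1 → non-residue.
(50/467) = -1 → non-residue.
(54/467) = -1 → non-residue.
(202/467) = +1 → QR.
(436/467) = +1 → QR.
(453/467) = +1 → QR.
Total quadratic residues among the 6: 3.

3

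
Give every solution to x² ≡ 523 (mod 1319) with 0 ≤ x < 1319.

Since 1319 ≡ 3 (mod 4), a square root of 523 is 523^((1319+1)/4) = 523^330 mod 1319.
Repeated squaring: 523^2≡496, 523^4≡682, 523^8≡836, 523^16≡1145, 523^32≡1258, 523^64≡1083, 523^128≡298, 523^256≡431 (mod 1319).
523^330 = 523^(256+64+8+2) ≡ 213 (mod 1319).
Check: 213² = 45369 ≡ 523 (mod 1319). The two roots are 213 and 1106.

213, 1106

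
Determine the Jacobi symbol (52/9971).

0

Pull out 2^2: since 9971 ≡ 3 (mod 8), (2/9971) = -1, so (2/9971)^2 = +1.
Reciprocity: 13 ≡ 1 and 9971 ≡ 3 (mod 4), so (13/9971) = +(9971/13).
Reduce top mod 13: now compute (0/13).
Top reduces to 0: gcd > 1, so the symbol is 0.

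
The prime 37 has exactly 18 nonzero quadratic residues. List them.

1 3 4 7 9 10 11 12 16 21 25 26 27 28 30 33 34 36

Square k = 1,…,18 (k and 37−k give the same square):
1²=1, 2²=4, 3²=9, 4²=16, 5²=25, 6²=36, 7²≡12, 8²≡27, 9²≡7, 10²≡26, 11²≡10, 12²≡33, 13²≡21, 14²≡11, 15²≡3, 16²≡34, 17²≡30, 18²≡28 (mod 37).
So the quadratic residues mod 37 are {1, 3, 4, 7, 9, 10, 11, 12, 16, 21, 25, 26, 27, 28, 30, 33, 34, 36}.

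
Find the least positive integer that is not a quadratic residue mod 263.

(2/263) = +1, so 2 is a residue.
(3/263) = +1, so 3 is a residue.
(4/263) = +1, so 4 is a residue.
(5/263) = −1, so 5 is the smallest positive non-residue mod 263.

5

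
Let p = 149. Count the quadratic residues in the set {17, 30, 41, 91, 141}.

2

(17/149) = +1 → QR.
(30/149) = +1 → QR.
(41/149) = -1 → non-residue.
(91/149) = -1 → non-residue.
(141/149) = -1 → non-residue.
Total quadratic residues among the 5: 2.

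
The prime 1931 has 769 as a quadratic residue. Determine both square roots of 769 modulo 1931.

876, 1055

Since 1931 ≡ 3 (mod 4), a square root of 769 is 769^((1931+1)/4) = 769^483 mod 1931.
Repeated squaring: 769^2≡475, 769^4≡1629, 769^8≡447, 769^16≡916, 769^32≡1002, 769^64≡1815, 769^128≡1870, 769^256≡1790 (mod 1931).
769^483 = 769^(256+128+64+32+2+1) ≡ 1055 (mod 1931).
Check: 1055² = 1113025 ≡ 769 (mod 1931). The two roots are 876 and 1055.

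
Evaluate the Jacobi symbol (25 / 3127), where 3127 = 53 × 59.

1

Reciprocity: 25 ≡ 1 and 3127 ≡ 3 (mod 4), so (25/3127) = +(3127/25).
Reduce top mod 25: now compute (2/25).
Pull out 2: since 25 ≡ 1 (mod 8), (2/25) = +1.
Reached (1/25) = 1. Collecting the sign flips along the way, the symbol is +1.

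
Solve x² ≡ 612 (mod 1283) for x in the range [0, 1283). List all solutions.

406, 877

Since 1283 ≡ 3 (mod 4), a square root of 612 is 612^((1283+1)/4) = 612^321 mod 1283.
Repeated squaring: 612^2≡1191, 612^4≡766, 612^8≡425, 612^16≡1005, 612^32≡304, 612^64≡40, 612^128≡317, 612^256≡415 (mod 1283).
612^321 = 612^(256+64+1) ≡ 406 (mod 1283).
Check: 406² = 164836 ≡ 612 (mod 1283). The two roots are 406 and 877.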